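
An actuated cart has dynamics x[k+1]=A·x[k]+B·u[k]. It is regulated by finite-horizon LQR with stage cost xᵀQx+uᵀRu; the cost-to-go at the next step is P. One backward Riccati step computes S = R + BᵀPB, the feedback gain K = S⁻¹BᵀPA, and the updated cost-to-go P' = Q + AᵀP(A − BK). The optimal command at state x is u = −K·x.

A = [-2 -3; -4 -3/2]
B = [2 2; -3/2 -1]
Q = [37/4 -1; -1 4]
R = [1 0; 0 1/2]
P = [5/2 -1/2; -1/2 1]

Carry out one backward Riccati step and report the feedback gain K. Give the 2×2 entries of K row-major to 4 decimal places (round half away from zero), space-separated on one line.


BᵀP = [5.7500 -2.5000; 5.5000 -2.0000]
S = R + BᵀPB = [1 0; 0 1/2] + [15.2500 14.0000; 14.0000 13.0000] = [16.2500 14.0000; 14.0000 13.5000]
BᵀPA = [-1.5000 -13.5000; -3.0000 -13.5000]
K = S⁻¹·BᵀPA = [0.9305 0.2888; -1.1872 -1.2995]
A−BK = [-1.4866 -0.9786; -3.7914 -2.3663]
AᵀP(A−BK) = [15.8342 10.0348; 10.0348 6.6056]
P' = Q + AᵀP(A−BK) = [25.0842 9.0348; 9.0348 10.6056]
tr(P') = 35.6898

0.9305 0.2888 -1.1872 -1.2995


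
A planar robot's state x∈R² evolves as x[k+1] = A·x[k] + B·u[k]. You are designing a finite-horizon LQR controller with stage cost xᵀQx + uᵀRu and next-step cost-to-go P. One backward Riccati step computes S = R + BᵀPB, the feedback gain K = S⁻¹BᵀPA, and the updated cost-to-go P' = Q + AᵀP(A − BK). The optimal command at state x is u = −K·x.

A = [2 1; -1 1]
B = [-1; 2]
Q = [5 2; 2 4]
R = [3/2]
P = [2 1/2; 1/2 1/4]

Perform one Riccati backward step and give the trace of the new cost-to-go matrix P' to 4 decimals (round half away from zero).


BᵀP = [-1.0000 0.0000]
S = R + BᵀPB = [3/2] + [1.0000] = [2.5000]
BᵀPA = [-2.0000 -1.0000]
K = S⁻¹·BᵀPA = [-0.8000 -0.4000]
A−BK = [1.2000 0.6000; 0.6000 1.8000]
AᵀP(A−BK) = [4.6500 3.4500; 3.4500 2.8500]
P' = Q + AᵀP(A−BK) = [9.6500 5.4500; 5.4500 6.8500]
tr(P') = 16.5000

16.5000


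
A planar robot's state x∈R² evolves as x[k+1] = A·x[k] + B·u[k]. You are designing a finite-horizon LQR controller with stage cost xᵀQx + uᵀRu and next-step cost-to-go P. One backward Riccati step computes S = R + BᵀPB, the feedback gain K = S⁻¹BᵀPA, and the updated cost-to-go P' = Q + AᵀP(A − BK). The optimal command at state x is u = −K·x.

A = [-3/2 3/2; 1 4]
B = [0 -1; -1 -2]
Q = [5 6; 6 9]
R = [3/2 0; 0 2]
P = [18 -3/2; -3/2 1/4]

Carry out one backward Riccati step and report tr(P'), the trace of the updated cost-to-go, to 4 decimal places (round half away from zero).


BᵀP = [1.5000 -0.2500; -15.0000 1.0000]
S = R + BᵀPB = [3/2 0; 0 2] + [0.2500 -1.0000; -1.0000 13.0000] = [1.7500 -1.0000; -1.0000 15.0000]
BᵀPA = [-2.5000 1.2500; 23.5000 -18.5000]
K = S⁻¹·BᵀPA = [-0.5545 0.0099; 1.5297 -1.2327]
A−BK = [0.0297 0.2673; 3.5050 1.5446]
AᵀP(A−BK) = [7.9158 -3.7574; -3.7574 3.6832]
P' = Q + AᵀP(A−BK) = [12.9158 2.2426; 2.2426 12.6832]
tr(P') = 25.5990

25.5990


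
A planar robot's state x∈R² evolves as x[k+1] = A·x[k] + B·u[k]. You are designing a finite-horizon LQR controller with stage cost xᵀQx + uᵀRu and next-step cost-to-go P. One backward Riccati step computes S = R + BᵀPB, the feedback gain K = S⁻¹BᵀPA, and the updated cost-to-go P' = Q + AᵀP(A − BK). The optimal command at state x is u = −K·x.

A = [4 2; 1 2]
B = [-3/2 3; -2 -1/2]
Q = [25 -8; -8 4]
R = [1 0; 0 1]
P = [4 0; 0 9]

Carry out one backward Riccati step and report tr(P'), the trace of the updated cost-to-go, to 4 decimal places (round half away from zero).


BᵀP = [-6.0000 -18.0000; 12.0000 -4.5000]
S = R + BᵀPB = [1 0; 0 1] + [45.0000 -9.0000; -9.0000 38.2500] = [46.0000 -9.0000; -9.0000 39.2500]
BᵀPA = [-42.0000 -48.0000; 43.5000 15.0000]
K = S⁻¹·BᵀPA = [-0.7289 -1.0142; 0.9411 0.1496]
A−BK = [0.0832 0.0299; 0.0128 0.0464]
AᵀP(A−BK) = [1.4462 0.8953; 0.8953 1.0739]
P' = Q + AᵀP(A−BK) = [26.4462 -7.1047; -7.1047 5.0739]
tr(P') = 31.5202

31.5202


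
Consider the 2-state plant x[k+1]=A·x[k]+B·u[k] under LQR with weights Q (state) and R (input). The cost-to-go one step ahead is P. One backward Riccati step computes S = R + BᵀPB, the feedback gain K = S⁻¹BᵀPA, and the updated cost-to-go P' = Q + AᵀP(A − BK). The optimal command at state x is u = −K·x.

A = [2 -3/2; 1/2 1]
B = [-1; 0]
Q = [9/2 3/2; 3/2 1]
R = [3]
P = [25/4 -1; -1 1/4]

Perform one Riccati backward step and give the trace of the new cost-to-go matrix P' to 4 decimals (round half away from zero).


BᵀP = [-6.2500 1.0000]
S = R + BᵀPB = [3] + [6.2500] = [9.2500]
BᵀPA = [-12.0000 10.3750]
K = S⁻¹·BᵀPA = [-1.2973 1.1216]
A−BK = [0.7027 -0.3784; 0.5000 1.0000]
AᵀP(A−BK) = [7.4949 -6.4155; -6.4155 5.6757]
P' = Q + AᵀP(A−BK) = [11.9949 -4.9155; -4.9155 6.6757]
tr(P') = 18.6706

18.6706


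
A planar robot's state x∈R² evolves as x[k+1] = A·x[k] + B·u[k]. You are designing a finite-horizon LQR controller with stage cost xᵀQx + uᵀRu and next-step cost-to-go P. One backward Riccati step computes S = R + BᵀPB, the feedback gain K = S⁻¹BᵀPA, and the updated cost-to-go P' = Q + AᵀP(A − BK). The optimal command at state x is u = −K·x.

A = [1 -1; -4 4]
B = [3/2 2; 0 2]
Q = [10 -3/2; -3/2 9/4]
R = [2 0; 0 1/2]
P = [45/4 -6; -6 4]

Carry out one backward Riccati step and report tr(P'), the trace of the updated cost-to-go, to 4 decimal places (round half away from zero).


BᵀP = [16.8750 -9.0000; 10.5000 -4.0000]
S = R + BᵀPB = [2 0; 0 1/2] + [25.3125 15.7500; 15.7500 13.0000] = [27.3125 15.7500; 15.7500 13.5000]
BᵀPA = [52.8750 -52.8750; 26.5000 -26.5000]
K = S⁻¹·BᵀPA = [2.4569 -2.4569; -0.9034 0.9034]
A−BK = [-0.8785 0.8785; -2.1932 2.1932]
AᵀP(A−BK) = [17.2826 -17.2826; -17.2826 17.2826]
P' = Q + AᵀP(A−BK) = [27.2826 -18.7826; -18.7826 19.5326]
tr(P') = 46.8151

46.8151


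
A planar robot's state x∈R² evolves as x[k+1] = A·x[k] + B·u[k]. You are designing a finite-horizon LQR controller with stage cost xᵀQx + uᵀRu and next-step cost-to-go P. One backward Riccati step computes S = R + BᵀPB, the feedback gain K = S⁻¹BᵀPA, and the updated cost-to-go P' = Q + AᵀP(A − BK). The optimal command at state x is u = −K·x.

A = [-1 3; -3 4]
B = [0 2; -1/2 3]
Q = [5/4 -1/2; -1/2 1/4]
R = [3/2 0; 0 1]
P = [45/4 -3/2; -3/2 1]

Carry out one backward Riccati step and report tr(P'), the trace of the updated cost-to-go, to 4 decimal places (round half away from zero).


BᵀP = [0.7500 -0.5000; 18.0000 0.0000]
S = R + BᵀPB = [3/2 0; 0 1] + [0.2500 0.0000; 0.0000 36.0000] = [1.7500 0.0000; 0.0000 37.0000]
BᵀPA = [0.7500 0.2500; -18.0000 54.0000]
K = S⁻¹·BᵀPA = [0.4286 0.1429; -0.4865 1.4595]
A−BK = [-0.0270 0.0811; -1.3263 -0.3069]
AᵀP(A−BK) = [2.1718 -0.0869; -0.0869 2.4035]
P' = Q + AᵀP(A−BK) = [3.4218 -0.5869; -0.5869 2.6535]
tr(P') = 6.0753

6.0753


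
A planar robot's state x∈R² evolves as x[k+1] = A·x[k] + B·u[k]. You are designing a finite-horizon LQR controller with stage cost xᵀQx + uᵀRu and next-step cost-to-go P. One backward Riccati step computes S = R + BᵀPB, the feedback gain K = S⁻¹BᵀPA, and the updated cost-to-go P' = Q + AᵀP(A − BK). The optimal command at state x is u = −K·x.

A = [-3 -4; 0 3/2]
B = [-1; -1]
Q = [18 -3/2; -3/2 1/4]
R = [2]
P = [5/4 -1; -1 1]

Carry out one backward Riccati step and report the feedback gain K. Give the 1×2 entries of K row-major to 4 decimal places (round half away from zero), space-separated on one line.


0.3333 0.4444

BᵀP = [-0.2500 0.0000]
S = R + BᵀPB = [2] + [0.2500] = [2.2500]
BᵀPA = [0.7500 1.0000]
K = S⁻¹·BᵀPA = [0.3333 0.4444]
A−BK = [-2.6667 -3.5556; 0.3333 1.9444]
AᵀP(A−BK) = [11.0000 19.1667; 19.1667 33.8056]
P' = Q + AᵀP(A−BK) = [29.0000 17.6667; 17.6667 34.0556]
tr(P') = 63.0556


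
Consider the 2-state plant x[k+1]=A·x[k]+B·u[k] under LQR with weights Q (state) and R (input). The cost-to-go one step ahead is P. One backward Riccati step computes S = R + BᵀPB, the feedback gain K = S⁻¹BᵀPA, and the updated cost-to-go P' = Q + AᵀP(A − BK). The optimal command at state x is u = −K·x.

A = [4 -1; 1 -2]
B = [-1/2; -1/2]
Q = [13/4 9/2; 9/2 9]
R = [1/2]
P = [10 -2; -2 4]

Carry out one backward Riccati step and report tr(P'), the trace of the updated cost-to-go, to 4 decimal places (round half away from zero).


69.9167

BᵀP = [-4.0000 -1.0000]
S = R + BᵀPB = [1/2] + [2.5000] = [3.0000]
BᵀPA = [-17.0000 6.0000]
K = S⁻¹·BᵀPA = [-5.6667 2.0000]
A−BK = [1.1667 0.0000; -1.8333 -1.0000]
AᵀP(A−BK) = [51.6667 4.0000; 4.0000 6.0000]
P' = Q + AᵀP(A−BK) = [54.9167 8.5000; 8.5000 15.0000]
tr(P') = 69.9167


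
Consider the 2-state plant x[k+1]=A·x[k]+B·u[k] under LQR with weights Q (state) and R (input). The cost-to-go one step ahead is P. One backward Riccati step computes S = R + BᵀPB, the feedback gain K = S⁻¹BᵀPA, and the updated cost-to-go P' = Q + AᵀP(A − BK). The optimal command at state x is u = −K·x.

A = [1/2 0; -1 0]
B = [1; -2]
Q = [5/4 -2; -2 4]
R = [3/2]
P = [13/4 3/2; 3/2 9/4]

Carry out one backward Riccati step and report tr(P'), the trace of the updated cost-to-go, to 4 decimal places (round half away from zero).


BᵀP = [0.2500 -3.0000]
S = R + BᵀPB = [3/2] + [6.2500] = [7.7500]
BᵀPA = [3.1250 0.0000]
K = S⁻¹·BᵀPA = [0.4032 0.0000]
A−BK = [0.0968 0.0000; -0.1935 0.0000]
AᵀP(A−BK) = [0.3024 0.0000; 0.0000 0.0000]
P' = Q + AᵀP(A−BK) = [1.5524 -2.0000; -2.0000 4.0000]
tr(P') = 5.5524

5.5524


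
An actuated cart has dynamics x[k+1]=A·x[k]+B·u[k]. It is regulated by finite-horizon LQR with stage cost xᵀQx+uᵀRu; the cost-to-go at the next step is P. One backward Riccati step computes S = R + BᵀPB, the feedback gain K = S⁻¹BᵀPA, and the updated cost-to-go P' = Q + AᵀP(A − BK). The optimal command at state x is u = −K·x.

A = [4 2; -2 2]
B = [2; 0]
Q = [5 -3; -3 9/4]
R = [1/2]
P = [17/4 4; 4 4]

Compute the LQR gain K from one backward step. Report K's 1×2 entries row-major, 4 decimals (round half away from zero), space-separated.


1.0286 1.8857

BᵀP = [8.5000 8.0000]
S = R + BᵀPB = [1/2] + [17.0000] = [17.5000]
BᵀPA = [18.0000 33.0000]
K = S⁻¹·BᵀPA = [1.0286 1.8857]
A−BK = [1.9429 -1.7714; -2.0000 2.0000]
AᵀP(A−BK) = [1.4857 0.0571; 0.0571 2.7714]
P' = Q + AᵀP(A−BK) = [6.4857 -2.9429; -2.9429 5.0214]
tr(P') = 11.5071


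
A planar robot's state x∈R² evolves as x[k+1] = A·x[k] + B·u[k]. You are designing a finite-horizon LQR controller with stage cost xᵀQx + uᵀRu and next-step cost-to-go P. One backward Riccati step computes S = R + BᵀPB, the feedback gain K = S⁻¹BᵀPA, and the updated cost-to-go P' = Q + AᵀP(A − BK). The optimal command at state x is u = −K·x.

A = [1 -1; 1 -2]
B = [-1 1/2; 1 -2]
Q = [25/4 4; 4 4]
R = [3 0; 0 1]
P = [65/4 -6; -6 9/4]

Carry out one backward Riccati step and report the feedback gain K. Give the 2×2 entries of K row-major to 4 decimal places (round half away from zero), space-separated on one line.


-0.1465 0.0753 0.3291 -0.1168

BᵀP = [-22.2500 8.2500; 20.1250 -7.5000]
S = R + BᵀPB = [3 0; 0 1] + [30.5000 -27.6250; -27.6250 25.0625] = [33.5000 -27.6250; -27.6250 26.0625]
BᵀPA = [-14.0000 5.7500; 12.6250 -5.1250]
K = S⁻¹·BᵀPA = [-0.1465 0.0753; 0.3291 -0.1168]
A−BK = [0.6889 -0.8663; 1.8047 -2.3089]
AᵀP(A−BK) = [0.2937 -0.2208; -0.2208 0.2183]
P' = Q + AᵀP(A−BK) = [6.5437 3.7792; 3.7792 4.2183]
tr(P') = 10.7620


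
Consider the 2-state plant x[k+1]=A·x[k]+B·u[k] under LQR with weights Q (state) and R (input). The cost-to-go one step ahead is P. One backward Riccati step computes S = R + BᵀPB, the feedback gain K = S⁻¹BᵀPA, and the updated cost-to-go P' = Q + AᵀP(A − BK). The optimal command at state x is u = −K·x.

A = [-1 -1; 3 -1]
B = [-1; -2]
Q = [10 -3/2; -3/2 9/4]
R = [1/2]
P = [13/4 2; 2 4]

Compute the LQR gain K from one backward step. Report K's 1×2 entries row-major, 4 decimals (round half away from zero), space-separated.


BᵀP = [-7.2500 -10.0000]
S = R + BᵀPB = [1/2] + [27.2500] = [27.7500]
BᵀPA = [-22.7500 17.2500]
K = S⁻¹·BᵀPA = [-0.8198 0.6216]
A−BK = [-1.8198 -0.3784; 1.3604 0.2432]
AᵀP(A−BK) = [8.5991 1.3919; 1.3919 0.5270]
P' = Q + AᵀP(A−BK) = [18.5991 -0.1081; -0.1081 2.7770]
tr(P') = 21.3761

-0.8198 0.6216


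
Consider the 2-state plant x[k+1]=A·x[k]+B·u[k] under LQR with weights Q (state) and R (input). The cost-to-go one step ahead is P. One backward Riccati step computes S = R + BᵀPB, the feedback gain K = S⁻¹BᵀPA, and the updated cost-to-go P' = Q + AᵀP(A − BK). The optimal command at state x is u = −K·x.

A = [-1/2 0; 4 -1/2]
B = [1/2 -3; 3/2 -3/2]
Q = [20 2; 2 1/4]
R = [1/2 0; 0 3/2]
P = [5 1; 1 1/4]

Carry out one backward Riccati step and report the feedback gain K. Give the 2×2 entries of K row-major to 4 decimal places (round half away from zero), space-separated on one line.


BᵀP = [4.0000 0.8750; -16.5000 -3.3750]
S = R + BᵀPB = [1/2 0; 0 3/2] + [3.3125 -13.3125; -13.3125 54.5625] = [3.8125 -13.3125; -13.3125 56.0625]
BᵀPA = [1.5000 -0.4375; -5.2500 1.6875]
K = S⁻¹·BᵀPA = [0.3890 -0.0565; -0.0013 0.0167]
A−BK = [-0.6983 0.0783; 3.4146 -0.3902]
AᵀP(A−BK) = [0.6598 -0.0777; -0.0777 0.0096]
P' = Q + AᵀP(A−BK) = [20.6598 1.9223; 1.9223 0.2596]
tr(P') = 20.9194

0.3890 -0.0565 -0.0013 0.0167


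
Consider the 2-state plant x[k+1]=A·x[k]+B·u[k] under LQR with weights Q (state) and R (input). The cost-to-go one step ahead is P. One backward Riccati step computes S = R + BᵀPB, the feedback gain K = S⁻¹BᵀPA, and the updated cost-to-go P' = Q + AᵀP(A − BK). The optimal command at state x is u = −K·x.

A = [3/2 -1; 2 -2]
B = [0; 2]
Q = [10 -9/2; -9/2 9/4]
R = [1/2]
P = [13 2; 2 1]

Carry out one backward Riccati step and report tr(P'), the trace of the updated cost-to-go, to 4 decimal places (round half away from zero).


46.0556

BᵀP = [4.0000 2.0000]
S = R + BᵀPB = [1/2] + [4.0000] = [4.5000]
BᵀPA = [10.0000 -8.0000]
K = S⁻¹·BᵀPA = [2.2222 -1.7778]
A−BK = [1.5000 -1.0000; -2.4444 1.5556]
AᵀP(A−BK) = [23.0278 -15.7222; -15.7222 10.7778]
P' = Q + AᵀP(A−BK) = [33.0278 -20.2222; -20.2222 13.0278]
tr(P') = 46.0556


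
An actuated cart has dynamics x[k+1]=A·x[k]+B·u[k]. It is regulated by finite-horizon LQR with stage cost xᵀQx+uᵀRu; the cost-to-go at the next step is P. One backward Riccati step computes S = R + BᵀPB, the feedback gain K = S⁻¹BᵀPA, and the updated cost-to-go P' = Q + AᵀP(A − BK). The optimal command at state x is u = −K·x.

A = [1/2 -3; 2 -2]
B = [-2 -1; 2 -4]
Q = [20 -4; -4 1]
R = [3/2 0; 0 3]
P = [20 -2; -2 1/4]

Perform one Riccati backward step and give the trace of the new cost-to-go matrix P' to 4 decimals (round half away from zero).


24.0442

BᵀP = [-44.0000 4.5000; -12.0000 1.0000]
S = R + BᵀPB = [3/2 0; 0 3] + [97.0000 26.0000; 26.0000 8.0000] = [98.5000 26.0000; 26.0000 11.0000]
BᵀPA = [-13.0000 123.0000; -4.0000 34.0000]
K = S⁻¹·BᵀPA = [-0.0957 1.1509; -0.1374 0.3706]
A−BK = [0.1712 -0.3276; 1.6417 -2.8196]
AᵀP(A−BK) = [0.2061 -0.5558; -0.5558 2.8380]
P' = Q + AᵀP(A−BK) = [20.2061 -4.5558; -4.5558 3.8380]
tr(P') = 24.0442


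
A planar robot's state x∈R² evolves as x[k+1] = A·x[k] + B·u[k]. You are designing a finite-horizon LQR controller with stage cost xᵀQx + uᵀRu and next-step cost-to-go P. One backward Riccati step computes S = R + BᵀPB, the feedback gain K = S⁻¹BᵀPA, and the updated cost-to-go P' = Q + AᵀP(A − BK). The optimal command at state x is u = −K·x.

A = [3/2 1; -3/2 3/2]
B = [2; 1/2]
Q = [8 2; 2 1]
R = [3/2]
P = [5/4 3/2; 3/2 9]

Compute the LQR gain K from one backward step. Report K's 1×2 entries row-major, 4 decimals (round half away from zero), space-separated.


-0.5426 1.2340

BᵀP = [3.2500 7.5000]
S = R + BᵀPB = [3/2] + [10.2500] = [11.7500]
BᵀPA = [-6.3750 14.5000]
K = S⁻¹·BᵀPA = [-0.5426 1.2340]
A−BK = [2.5851 -1.4681; -1.2287 0.8830]
AᵀP(A−BK) = [12.8537 -9.3830; -9.3830 8.1064]
P' = Q + AᵀP(A−BK) = [20.8537 -7.3830; -7.3830 9.1064]
tr(P') = 29.9601


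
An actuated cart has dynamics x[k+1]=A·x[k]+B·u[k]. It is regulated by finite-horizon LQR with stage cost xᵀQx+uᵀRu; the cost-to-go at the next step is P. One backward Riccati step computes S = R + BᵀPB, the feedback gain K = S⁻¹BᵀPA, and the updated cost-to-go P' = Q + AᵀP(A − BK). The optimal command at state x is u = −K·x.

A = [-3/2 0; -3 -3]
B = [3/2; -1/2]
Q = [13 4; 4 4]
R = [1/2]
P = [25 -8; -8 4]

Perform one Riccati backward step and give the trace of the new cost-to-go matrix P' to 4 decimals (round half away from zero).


42.0806

BᵀP = [41.5000 -14.0000]
S = R + BᵀPB = [1/2] + [69.2500] = [69.7500]
BᵀPA = [-20.2500 42.0000]
K = S⁻¹·BᵀPA = [-0.2903 0.6022]
A−BK = [-1.0645 -0.9032; -3.1452 -2.6989]
AᵀP(A−BK) = [14.3710 12.1935; 12.1935 10.7097]
P' = Q + AᵀP(A−BK) = [27.3710 16.1935; 16.1935 14.7097]
tr(P') = 42.0806


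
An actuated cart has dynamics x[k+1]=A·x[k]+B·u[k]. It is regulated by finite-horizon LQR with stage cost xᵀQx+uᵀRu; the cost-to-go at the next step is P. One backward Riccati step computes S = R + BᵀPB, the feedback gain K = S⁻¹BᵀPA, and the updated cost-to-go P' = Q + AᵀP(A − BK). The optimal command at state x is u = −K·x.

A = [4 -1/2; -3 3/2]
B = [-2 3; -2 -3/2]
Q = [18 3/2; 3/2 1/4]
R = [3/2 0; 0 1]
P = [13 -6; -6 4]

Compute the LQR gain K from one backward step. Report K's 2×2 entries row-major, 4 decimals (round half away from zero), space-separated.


BᵀP = [-14.0000 4.0000; 48.0000 -24.0000]
S = R + BᵀPB = [3/2 0; 0 1] + [20.0000 -48.0000; -48.0000 180.0000] = [21.5000 -48.0000; -48.0000 181.0000]
BᵀPA = [-68.0000 13.0000; 264.0000 -60.0000]
K = S⁻¹·BᵀPA = [0.2293 -0.3320; 1.5194 -0.4195]
A−BK = [-0.0995 0.0946; -0.2624 0.2068]
AᵀP(A−BK) = [2.4781 -0.8186; -0.8186 0.3939]
P' = Q + AᵀP(A−BK) = [20.4781 0.6814; 0.6814 0.6439]
tr(P') = 21.1220

0.2293 -0.3320 1.5194 -0.4195


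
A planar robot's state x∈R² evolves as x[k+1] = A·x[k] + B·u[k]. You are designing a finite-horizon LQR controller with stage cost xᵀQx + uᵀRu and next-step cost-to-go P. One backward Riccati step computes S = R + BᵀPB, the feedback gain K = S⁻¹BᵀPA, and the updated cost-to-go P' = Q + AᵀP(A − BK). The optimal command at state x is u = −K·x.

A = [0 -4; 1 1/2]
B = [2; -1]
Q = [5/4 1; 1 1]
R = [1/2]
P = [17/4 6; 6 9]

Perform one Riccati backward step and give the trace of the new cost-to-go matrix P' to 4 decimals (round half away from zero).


BᵀP = [2.5000 3.0000]
S = R + BᵀPB = [1/2] + [2.0000] = [2.5000]
BᵀPA = [3.0000 -8.5000]
K = S⁻¹·BᵀPA = [1.2000 -3.4000]
A−BK = [-2.4000 2.8000; 2.2000 -2.9000]
AᵀP(A−BK) = [5.4000 -9.3000; -9.3000 17.3500]
P' = Q + AᵀP(A−BK) = [6.6500 -8.3000; -8.3000 18.3500]
tr(P') = 25.0000

25.0000


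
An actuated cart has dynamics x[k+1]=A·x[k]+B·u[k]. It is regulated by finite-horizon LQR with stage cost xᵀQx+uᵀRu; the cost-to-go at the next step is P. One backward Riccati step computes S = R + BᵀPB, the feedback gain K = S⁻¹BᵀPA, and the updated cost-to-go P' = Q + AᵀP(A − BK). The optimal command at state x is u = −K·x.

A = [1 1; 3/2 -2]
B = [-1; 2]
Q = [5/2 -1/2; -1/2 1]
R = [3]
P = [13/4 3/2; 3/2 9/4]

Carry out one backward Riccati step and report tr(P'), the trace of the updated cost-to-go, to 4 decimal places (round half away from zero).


16.3868

BᵀP = [-0.2500 3.0000]
S = R + BᵀPB = [3] + [6.2500] = [9.2500]
BᵀPA = [4.2500 -6.2500]
K = S⁻¹·BᵀPA = [0.4595 -0.6757]
A−BK = [1.4595 0.3243; 0.5811 -0.6486]
AᵀP(A−BK) = [10.8598 -1.3784; -1.3784 2.0270]
P' = Q + AᵀP(A−BK) = [13.3598 -1.8784; -1.8784 3.0270]
tr(P') = 16.3868


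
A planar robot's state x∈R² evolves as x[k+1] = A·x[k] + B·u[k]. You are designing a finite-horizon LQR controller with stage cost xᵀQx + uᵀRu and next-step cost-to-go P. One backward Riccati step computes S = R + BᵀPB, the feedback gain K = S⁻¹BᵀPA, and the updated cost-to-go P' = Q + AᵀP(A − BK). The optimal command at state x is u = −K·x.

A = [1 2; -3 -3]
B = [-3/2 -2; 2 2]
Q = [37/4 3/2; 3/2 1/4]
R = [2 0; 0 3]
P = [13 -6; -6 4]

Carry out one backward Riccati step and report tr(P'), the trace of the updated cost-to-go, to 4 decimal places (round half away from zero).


14.3659

BᵀP = [-31.5000 17.0000; -38.0000 20.0000]
S = R + BᵀPB = [2 0; 0 3] + [81.2500 97.0000; 97.0000 116.0000] = [83.2500 97.0000; 97.0000 119.0000]
BᵀPA = [-82.5000 -114.0000; -98.0000 -136.0000]
K = S⁻¹·BᵀPA = [-0.6258 -0.7514; -0.3134 -0.5304]
A−BK = [-0.5655 -0.1878; -1.1215 -0.4365]
AᵀP(A−BK) = [2.6560 2.0331; 2.0331 2.2099]
P' = Q + AᵀP(A−BK) = [11.9060 3.5331; 3.5331 2.4599]
tr(P') = 14.3659


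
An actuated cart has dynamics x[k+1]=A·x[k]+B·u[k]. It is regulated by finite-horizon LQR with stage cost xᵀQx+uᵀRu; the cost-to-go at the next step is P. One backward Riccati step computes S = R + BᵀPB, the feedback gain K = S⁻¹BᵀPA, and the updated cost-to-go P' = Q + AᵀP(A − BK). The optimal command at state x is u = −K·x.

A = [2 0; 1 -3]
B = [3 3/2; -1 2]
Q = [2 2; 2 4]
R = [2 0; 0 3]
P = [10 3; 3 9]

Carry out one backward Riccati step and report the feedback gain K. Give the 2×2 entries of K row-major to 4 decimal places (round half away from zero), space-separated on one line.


BᵀP = [27.0000 0.0000; 21.0000 22.5000]
S = R + BᵀPB = [2 0; 0 3] + [81.0000 40.5000; 40.5000 76.5000] = [83.0000 40.5000; 40.5000 79.5000]
BᵀPA = [54.0000 0.0000; 64.5000 -67.5000]
K = S⁻¹·BᵀPA = [0.3390 0.5514; 0.6386 -1.1299]
A−BK = [0.0251 0.0408; 0.0617 -0.1888]
AᵀP(A−BK) = [1.5033 -1.8923; -1.8923 4.7294]
P' = Q + AᵀP(A−BK) = [3.5033 0.1077; 0.1077 8.7294]
tr(P') = 12.2326

0.3390 0.5514 0.6386 -1.1299


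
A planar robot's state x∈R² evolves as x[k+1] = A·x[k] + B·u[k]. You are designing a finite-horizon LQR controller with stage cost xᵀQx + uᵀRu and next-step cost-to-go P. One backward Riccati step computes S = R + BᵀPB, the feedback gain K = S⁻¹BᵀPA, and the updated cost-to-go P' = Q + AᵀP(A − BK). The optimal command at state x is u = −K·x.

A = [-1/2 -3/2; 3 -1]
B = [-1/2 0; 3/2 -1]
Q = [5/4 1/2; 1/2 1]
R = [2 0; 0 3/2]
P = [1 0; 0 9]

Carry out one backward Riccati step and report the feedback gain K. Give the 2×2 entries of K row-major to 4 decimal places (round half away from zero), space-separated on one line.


BᵀP = [-0.5000 13.5000; 0.0000 -9.0000]
S = R + BᵀPB = [2 0; 0 3/2] + [20.5000 -13.5000; -13.5000 9.0000] = [22.5000 -13.5000; -13.5000 10.5000]
BᵀPA = [40.7500 -12.7500; -27.0000 9.0000]
K = S⁻¹·BᵀPA = [1.1736 -0.2292; -1.0625 0.5625]
A−BK = [0.0868 -1.6146; 0.1771 -0.0938]
AᵀP(A−BK) = [4.7378 -1.7240; -1.7240 3.2656]
P' = Q + AᵀP(A−BK) = [5.9878 -1.2240; -1.2240 4.2656]
tr(P') = 10.2535

1.1736 -0.2292 -1.0625 0.5625


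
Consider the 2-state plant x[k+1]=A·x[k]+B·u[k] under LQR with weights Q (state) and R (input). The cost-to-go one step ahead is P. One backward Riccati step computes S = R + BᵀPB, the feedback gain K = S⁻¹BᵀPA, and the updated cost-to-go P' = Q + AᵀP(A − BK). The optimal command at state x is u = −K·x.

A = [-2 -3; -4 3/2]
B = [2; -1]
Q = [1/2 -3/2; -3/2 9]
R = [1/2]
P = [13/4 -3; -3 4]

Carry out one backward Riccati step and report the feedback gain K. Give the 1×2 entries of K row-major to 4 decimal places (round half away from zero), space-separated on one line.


BᵀP = [9.5000 -10.0000]
S = R + BᵀPB = [1/2] + [29.0000] = [29.5000]
BᵀPA = [21.0000 -43.5000]
K = S⁻¹·BᵀPA = [0.7119 -1.4746]
A−BK = [-3.4237 -0.0508; -3.2881 0.0254]
AᵀP(A−BK) = [14.0508 -0.5339; -0.5339 1.1059]
P' = Q + AᵀP(A−BK) = [14.5508 -2.0339; -2.0339 10.1059]
tr(P') = 24.6568

0.7119 -1.4746


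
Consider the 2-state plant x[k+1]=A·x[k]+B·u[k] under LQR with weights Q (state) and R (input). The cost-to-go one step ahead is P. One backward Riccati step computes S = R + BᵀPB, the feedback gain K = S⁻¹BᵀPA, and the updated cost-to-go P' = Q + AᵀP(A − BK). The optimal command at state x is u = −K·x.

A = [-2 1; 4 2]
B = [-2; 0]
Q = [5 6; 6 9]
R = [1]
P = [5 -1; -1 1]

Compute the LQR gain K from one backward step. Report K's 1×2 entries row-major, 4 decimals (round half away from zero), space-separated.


1.3333 -0.2857

BᵀP = [-10.0000 2.0000]
S = R + BᵀPB = [1] + [20.0000] = [21.0000]
BᵀPA = [28.0000 -6.0000]
K = S⁻¹·BᵀPA = [1.3333 -0.2857]
A−BK = [0.6667 0.4286; 4.0000 2.0000]
AᵀP(A−BK) = [14.6667 6.0000; 6.0000 3.2857]
P' = Q + AᵀP(A−BK) = [19.6667 12.0000; 12.0000 12.2857]
tr(P') = 31.9524


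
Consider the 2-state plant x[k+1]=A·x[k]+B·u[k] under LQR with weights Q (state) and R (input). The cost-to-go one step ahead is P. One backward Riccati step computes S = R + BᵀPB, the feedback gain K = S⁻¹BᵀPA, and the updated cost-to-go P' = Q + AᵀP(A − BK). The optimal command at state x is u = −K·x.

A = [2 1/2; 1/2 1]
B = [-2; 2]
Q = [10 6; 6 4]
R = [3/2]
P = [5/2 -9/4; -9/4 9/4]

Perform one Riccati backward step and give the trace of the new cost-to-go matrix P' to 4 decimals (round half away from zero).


14.7573

BᵀP = [-9.5000 9.0000]
S = R + BᵀPB = [3/2] + [37.0000] = [38.5000]
BᵀPA = [-14.5000 4.2500]
K = S⁻¹·BᵀPA = [-0.3766 0.1104]
A−BK = [1.2468 0.7208; 1.2532 0.7792]
AᵀP(A−BK) = [0.6015 0.1631; 0.1631 0.1558]
P' = Q + AᵀP(A−BK) = [10.6015 6.1631; 6.1631 4.1558]
tr(P') = 14.7573


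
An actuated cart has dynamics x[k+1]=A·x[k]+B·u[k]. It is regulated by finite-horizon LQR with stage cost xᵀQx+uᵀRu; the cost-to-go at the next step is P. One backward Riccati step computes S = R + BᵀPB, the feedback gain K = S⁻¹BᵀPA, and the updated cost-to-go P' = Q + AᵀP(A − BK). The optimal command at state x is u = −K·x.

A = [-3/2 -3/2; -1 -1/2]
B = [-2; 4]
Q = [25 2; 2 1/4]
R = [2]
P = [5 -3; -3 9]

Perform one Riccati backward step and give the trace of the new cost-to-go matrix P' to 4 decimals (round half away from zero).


BᵀP = [-22.0000 42.0000]
S = R + BᵀPB = [2] + [212.0000] = [214.0000]
BᵀPA = [-9.0000 12.0000]
K = S⁻¹·BᵀPA = [-0.0421 0.0561]
A−BK = [-1.5841 -1.3879; -0.8318 -0.7243]
AᵀP(A−BK) = [10.8715 9.5047; 9.5047 8.3271]
P' = Q + AᵀP(A−BK) = [35.8715 11.5047; 11.5047 8.5771]
tr(P') = 44.4486

44.4486


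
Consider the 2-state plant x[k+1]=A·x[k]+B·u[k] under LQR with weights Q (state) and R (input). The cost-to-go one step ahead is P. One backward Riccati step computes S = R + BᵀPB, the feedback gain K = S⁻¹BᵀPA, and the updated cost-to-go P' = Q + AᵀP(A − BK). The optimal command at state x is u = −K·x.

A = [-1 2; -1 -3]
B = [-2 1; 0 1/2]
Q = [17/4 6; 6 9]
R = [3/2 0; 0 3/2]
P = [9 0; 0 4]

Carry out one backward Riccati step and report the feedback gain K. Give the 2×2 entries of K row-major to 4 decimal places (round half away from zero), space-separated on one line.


BᵀP = [-18.0000 0.0000; 9.0000 2.0000]
S = R + BᵀPB = [3/2 0; 0 3/2] + [36.0000 -18.0000; -18.0000 10.0000] = [37.5000 -18.0000; -18.0000 11.5000]
BᵀPA = [18.0000 -36.0000; -11.0000 12.0000]
K = S⁻¹·BᵀPA = [0.0839 -1.8462; -0.8252 -1.8462]
A−BK = [-0.0070 0.1538; -0.5874 -2.0769]
AᵀP(A−BK) = [2.4126 6.9231; 6.9231 27.6923]
P' = Q + AᵀP(A−BK) = [6.6626 12.9231; 12.9231 36.6923]
tr(P') = 43.3549

0.0839 -1.8462 -0.8252 -1.8462


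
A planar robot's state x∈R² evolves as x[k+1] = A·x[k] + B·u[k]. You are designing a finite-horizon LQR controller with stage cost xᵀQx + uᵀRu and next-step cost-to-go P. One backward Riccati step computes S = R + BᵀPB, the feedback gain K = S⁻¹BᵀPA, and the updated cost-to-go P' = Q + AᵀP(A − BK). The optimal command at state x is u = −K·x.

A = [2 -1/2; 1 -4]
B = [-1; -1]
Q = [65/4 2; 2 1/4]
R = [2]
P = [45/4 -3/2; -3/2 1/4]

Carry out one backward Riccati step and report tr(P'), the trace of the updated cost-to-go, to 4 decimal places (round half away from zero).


BᵀP = [-9.7500 1.2500]
S = R + BᵀPB = [2] + [8.5000] = [10.5000]
BᵀPA = [-18.2500 -0.1250]
K = S⁻¹·BᵀPA = [-1.7381 -0.0119]
A−BK = [0.2619 -0.5119; -0.7381 -4.0119]
AᵀP(A−BK) = [7.5298 0.2827; 0.2827 0.8110]
P' = Q + AᵀP(A−BK) = [23.7798 2.2827; 2.2827 1.0610]
tr(P') = 24.8408

24.8408


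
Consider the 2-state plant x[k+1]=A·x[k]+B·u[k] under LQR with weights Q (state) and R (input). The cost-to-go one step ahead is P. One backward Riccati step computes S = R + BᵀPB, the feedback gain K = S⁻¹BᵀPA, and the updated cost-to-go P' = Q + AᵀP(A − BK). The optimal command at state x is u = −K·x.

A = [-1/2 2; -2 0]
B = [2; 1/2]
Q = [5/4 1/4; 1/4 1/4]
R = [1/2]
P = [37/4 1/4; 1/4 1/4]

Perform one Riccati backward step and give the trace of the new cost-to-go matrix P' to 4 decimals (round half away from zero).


2.9265

BᵀP = [18.6250 0.6250]
S = R + BᵀPB = [1/2] + [37.5625] = [38.0625]
BᵀPA = [-10.5625 37.2500]
K = S⁻¹·BᵀPA = [-0.2775 0.9787]
A−BK = [0.0550 0.0427; -1.8612 -0.4893]
AᵀP(A−BK) = [0.8814 0.0870; 0.0870 0.5452]
P' = Q + AᵀP(A−BK) = [2.1314 0.3370; 0.3370 0.7952]
tr(P') = 2.9265


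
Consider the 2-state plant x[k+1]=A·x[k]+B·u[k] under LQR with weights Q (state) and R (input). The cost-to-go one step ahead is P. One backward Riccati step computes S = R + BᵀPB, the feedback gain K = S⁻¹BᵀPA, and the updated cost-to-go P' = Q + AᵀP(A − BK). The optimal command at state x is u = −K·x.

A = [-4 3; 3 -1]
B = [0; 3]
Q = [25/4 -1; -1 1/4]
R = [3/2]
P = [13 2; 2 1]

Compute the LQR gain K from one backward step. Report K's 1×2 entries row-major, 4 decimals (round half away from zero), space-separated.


BᵀP = [6.0000 3.0000]
S = R + BᵀPB = [3/2] + [9.0000] = [10.5000]
BᵀPA = [-15.0000 15.0000]
K = S⁻¹·BᵀPA = [-1.4286 1.4286]
A−BK = [-4.0000 3.0000; 7.2857 -5.2857]
AᵀP(A−BK) = [147.5714 -111.5714; -111.5714 84.5714]
P' = Q + AᵀP(A−BK) = [153.8214 -112.5714; -112.5714 84.8214]
tr(P') = 238.6429

-1.4286 1.4286


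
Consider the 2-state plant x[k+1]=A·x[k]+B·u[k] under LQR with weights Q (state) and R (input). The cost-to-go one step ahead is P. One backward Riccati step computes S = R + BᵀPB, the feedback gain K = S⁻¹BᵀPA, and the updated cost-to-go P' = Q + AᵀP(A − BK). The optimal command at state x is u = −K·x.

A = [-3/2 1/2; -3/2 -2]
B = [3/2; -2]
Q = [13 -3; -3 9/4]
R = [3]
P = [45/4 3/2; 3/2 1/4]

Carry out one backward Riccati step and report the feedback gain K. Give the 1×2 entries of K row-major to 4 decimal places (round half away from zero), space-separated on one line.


BᵀP = [13.8750 1.7500]
S = R + BᵀPB = [3] + [17.3125] = [20.3125]
BᵀPA = [-23.4375 3.4375]
K = S⁻¹·BᵀPA = [-1.1538 0.1692]
A−BK = [0.2308 0.2462; -3.8077 -1.6615]
AᵀP(A−BK) = [5.5817 -0.3462; -0.3462 0.2308]
P' = Q + AᵀP(A−BK) = [18.5817 -3.3462; -3.3462 2.4808]
tr(P') = 21.0625

-1.1538 0.1692


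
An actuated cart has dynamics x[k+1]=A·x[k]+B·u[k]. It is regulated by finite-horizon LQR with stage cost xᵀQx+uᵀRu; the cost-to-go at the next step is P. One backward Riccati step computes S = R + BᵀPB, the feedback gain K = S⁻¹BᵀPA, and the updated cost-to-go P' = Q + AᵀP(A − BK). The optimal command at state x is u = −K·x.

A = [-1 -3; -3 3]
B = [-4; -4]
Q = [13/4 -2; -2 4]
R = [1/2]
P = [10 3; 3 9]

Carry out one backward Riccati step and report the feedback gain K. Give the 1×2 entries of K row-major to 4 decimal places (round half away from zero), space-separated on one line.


0.4894 0.0300

BᵀP = [-52.0000 -48.0000]
S = R + BᵀPB = [1/2] + [400.0000] = [400.5000]
BᵀPA = [196.0000 12.0000]
K = S⁻¹·BᵀPA = [0.4894 0.0300]
A−BK = [0.9576 -2.8801; -1.0424 3.1199]
AᵀP(A−BK) = [13.0799 -38.8727; -38.8727 116.6404]
P' = Q + AᵀP(A−BK) = [16.3299 -40.8727; -40.8727 120.6404]
tr(P') = 136.9703


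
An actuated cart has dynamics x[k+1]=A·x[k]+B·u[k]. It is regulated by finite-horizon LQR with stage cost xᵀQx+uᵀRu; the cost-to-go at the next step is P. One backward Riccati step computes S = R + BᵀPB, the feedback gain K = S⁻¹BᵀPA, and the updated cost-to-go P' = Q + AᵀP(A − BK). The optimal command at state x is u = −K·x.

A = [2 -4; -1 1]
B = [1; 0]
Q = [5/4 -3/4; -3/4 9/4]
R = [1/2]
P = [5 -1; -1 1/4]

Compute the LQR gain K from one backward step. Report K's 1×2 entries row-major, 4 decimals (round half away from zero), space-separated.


BᵀP = [5.0000 -1.0000]
S = R + BᵀPB = [1/2] + [5.0000] = [5.5000]
BᵀPA = [11.0000 -21.0000]
K = S⁻¹·BᵀPA = [2.0000 -3.8182]
A−BK = [0.0000 -0.1818; -1.0000 1.0000]
AᵀP(A−BK) = [2.2500 -4.2500; -4.2500 8.0682]
P' = Q + AᵀP(A−BK) = [3.5000 -5.0000; -5.0000 10.3182]
tr(P') = 13.8182

2.0000 -3.8182


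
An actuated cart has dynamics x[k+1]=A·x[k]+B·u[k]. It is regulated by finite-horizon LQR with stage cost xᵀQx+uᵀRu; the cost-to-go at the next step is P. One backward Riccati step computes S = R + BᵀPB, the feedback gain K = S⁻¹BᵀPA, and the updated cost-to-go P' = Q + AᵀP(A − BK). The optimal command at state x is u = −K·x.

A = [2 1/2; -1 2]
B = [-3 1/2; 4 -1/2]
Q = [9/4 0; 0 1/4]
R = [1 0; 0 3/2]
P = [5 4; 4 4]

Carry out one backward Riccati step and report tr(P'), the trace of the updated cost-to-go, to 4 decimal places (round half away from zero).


29.0674

BᵀP = [1.0000 4.0000; 0.5000 0.0000]
S = R + BᵀPB = [1 0; 0 3/2] + [13.0000 -1.5000; -1.5000 0.2500] = [14.0000 -1.5000; -1.5000 1.7500]
BᵀPA = [-2.0000 8.5000; 1.0000 0.2500]
K = S⁻¹·BᵀPA = [-0.0899 0.6854; 0.4944 0.7303]
A−BK = [1.4831 2.1910; -0.3933 -0.3764]
AᵀP(A−BK) = [7.3258 11.6404; 11.6404 19.2416]
P' = Q + AᵀP(A−BK) = [9.5758 11.6404; 11.6404 19.4916]
tr(P') = 29.0674


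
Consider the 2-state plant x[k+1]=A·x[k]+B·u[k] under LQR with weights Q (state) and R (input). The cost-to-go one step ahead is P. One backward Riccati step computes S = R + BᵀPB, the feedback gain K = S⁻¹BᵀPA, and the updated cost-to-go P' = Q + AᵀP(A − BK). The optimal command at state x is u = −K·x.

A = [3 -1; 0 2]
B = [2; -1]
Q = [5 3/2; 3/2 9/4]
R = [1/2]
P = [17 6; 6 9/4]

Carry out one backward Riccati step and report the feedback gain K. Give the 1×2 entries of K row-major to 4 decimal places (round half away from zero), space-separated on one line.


1.7968 -0.1818

BᵀP = [28.0000 9.7500]
S = R + BᵀPB = [1/2] + [46.2500] = [46.7500]
BᵀPA = [84.0000 -8.5000]
K = S⁻¹·BᵀPA = [1.7968 -0.1818]
A−BK = [-0.5936 -0.6364; 1.7968 1.8182]
AᵀP(A−BK) = [2.0695 0.2727; 0.2727 0.4545]
P' = Q + AᵀP(A−BK) = [7.0695 1.7727; 1.7727 2.7045]
tr(P') = 9.7741


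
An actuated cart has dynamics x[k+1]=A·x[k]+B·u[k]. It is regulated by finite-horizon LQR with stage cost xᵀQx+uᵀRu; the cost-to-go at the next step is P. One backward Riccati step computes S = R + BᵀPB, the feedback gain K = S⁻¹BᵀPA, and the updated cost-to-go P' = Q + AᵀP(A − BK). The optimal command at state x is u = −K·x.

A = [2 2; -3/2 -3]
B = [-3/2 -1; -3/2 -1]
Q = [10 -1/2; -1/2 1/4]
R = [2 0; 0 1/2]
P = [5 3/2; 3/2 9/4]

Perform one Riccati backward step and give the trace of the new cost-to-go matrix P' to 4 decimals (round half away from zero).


BᵀP = [-9.7500 -5.6250; -6.5000 -3.7500]
S = R + BᵀPB = [2 0; 0 1/2] + [23.0625 15.3750; 15.3750 10.2500] = [25.0625 15.3750; 15.3750 10.7500]
BᵀPA = [-11.0625 -2.6250; -7.3750 -1.7500]
K = S⁻¹·BᵀPA = [-0.1675 -0.0397; -0.4465 -0.1060]
A−BK = [1.3023 1.8344; -2.1977 -3.1656]
AᵀP(A−BK) = [10.9167 15.4040; 15.4040 21.9603]
P' = Q + AᵀP(A−BK) = [20.9167 14.9040; 14.9040 22.2103]
tr(P') = 43.1270

43.1270


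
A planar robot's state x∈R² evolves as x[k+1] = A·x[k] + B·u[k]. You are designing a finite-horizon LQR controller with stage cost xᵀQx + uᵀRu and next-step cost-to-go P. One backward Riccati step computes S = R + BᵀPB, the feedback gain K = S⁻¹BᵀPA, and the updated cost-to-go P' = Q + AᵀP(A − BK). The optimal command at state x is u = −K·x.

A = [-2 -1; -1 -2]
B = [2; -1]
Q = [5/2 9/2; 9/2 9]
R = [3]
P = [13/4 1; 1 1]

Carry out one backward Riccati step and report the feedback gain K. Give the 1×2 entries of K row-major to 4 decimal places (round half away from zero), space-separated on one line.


-0.9231 -0.5769

BᵀP = [5.5000 1.0000]
S = R + BᵀPB = [3] + [10.0000] = [13.0000]
BᵀPA = [-12.0000 -7.5000]
K = S⁻¹·BᵀPA = [-0.9231 -0.5769]
A−BK = [-0.1538 0.1538; -1.9231 -2.5769]
AᵀP(A−BK) = [6.9231 6.5769; 6.5769 6.9231]
P' = Q + AᵀP(A−BK) = [9.4231 11.0769; 11.0769 15.9231]
tr(P') = 25.3462


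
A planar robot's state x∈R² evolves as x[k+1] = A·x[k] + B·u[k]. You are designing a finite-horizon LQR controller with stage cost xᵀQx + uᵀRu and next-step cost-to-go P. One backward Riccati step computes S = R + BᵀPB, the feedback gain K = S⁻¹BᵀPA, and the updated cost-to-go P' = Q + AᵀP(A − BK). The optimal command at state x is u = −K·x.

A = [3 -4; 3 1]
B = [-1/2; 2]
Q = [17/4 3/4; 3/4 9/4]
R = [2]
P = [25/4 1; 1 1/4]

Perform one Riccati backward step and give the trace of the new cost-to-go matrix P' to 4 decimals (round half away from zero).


162.9024

BᵀP = [-1.1250 0.0000]
S = R + BᵀPB = [2] + [0.5625] = [2.5625]
BᵀPA = [-3.3750 4.5000]
K = S⁻¹·BᵀPA = [-1.3171 1.7561]
A−BK = [2.3415 -3.1220; 5.6341 -2.5122]
AᵀP(A−BK) = [72.0549 -77.3232; -77.3232 84.3476]
P' = Q + AᵀP(A−BK) = [76.3049 -76.5732; -76.5732 86.5976]
tr(P') = 162.9024


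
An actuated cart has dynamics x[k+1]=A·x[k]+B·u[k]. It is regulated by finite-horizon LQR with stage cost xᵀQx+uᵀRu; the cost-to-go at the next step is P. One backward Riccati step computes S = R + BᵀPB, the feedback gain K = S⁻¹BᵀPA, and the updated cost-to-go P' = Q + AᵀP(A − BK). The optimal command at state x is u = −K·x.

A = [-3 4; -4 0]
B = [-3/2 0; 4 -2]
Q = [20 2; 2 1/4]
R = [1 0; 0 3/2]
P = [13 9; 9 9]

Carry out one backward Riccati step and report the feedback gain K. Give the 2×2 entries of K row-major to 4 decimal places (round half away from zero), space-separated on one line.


0.9551 -1.6653 4.5061 -3.9184

BᵀP = [16.5000 22.5000; -18.0000 -18.0000]
S = R + BᵀPB = [1 0; 0 3/2] + [65.2500 -45.0000; -45.0000 36.0000] = [66.2500 -45.0000; -45.0000 37.5000]
BᵀPA = [-139.5000 66.0000; 126.0000 -72.0000]
K = S⁻¹·BᵀPA = [0.9551 -1.6653; 4.5061 -3.9184]
A−BK = [-1.5673 1.5020; 1.1918 -1.1755]
AᵀP(A−BK) = [42.4653 -38.5959; -38.5959 35.7878]
P' = Q + AᵀP(A−BK) = [62.4653 -36.5959; -36.5959 36.0378]
tr(P') = 98.5031


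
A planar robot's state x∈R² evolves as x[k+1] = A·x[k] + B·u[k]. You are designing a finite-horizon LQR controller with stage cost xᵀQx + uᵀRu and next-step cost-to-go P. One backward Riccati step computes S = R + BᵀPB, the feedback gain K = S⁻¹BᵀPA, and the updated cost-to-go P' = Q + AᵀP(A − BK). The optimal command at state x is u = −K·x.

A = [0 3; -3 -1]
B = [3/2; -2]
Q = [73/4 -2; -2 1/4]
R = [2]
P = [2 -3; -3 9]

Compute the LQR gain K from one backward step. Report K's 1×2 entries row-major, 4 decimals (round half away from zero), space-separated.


BᵀP = [9.0000 -22.5000]
S = R + BᵀPB = [2] + [58.5000] = [60.5000]
BᵀPA = [67.5000 49.5000]
K = S⁻¹·BᵀPA = [1.1157 0.8182]
A−BK = [-1.6736 1.7727; -0.7686 0.6364]
AᵀP(A−BK) = [5.6901 -1.2273; -1.2273 4.5000]
P' = Q + AᵀP(A−BK) = [23.9401 -3.2273; -3.2273 4.7500]
tr(P') = 28.6901

1.1157 0.8182


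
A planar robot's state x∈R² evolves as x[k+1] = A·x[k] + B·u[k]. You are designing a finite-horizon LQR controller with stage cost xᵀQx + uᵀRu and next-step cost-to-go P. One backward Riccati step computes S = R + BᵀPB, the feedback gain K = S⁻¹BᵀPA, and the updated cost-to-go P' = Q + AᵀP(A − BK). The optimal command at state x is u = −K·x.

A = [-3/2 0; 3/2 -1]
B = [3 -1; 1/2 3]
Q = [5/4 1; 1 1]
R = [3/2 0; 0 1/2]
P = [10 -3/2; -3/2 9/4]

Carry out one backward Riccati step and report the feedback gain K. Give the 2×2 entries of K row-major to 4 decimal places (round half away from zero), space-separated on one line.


BᵀP = [29.2500 -3.3750; -14.5000 8.2500]
S = R + BᵀPB = [3/2 0; 0 1/2] + [86.0625 -39.3750; -39.3750 39.2500] = [87.5625 -39.3750; -39.3750 39.7500]
BᵀPA = [-48.9375 3.3750; 34.1250 -8.2500]
K = S⁻¹·BᵀPA = [-0.3117 -0.0988; 0.5498 -0.3054]
A−BK = [-0.0152 -0.0090; 0.0066 -0.0344]
AᵀP(A−BK) = [0.2995 -0.0376; -0.0376 0.0638]
P' = Q + AᵀP(A−BK) = [1.5495 0.9624; 0.9624 1.0638]
tr(P') = 2.6134

-0.3117 -0.0988 0.5498 -0.3054
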